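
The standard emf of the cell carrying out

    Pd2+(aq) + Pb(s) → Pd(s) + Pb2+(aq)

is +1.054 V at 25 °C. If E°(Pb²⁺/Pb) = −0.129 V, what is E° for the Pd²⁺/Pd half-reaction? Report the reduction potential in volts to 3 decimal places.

In the reaction as written the Pd²⁺/Pd couple is reduced (cathode) and Pb²⁺/Pb is oxidized (anode), so E°cell = E°(Pd²⁺/Pd) − E°(Pb²⁺/Pb).
E°(Pd²⁺/Pd) = E°cell + E°(anode) = +1.054 + (−0.129) = +0.925 V.

+0.925 V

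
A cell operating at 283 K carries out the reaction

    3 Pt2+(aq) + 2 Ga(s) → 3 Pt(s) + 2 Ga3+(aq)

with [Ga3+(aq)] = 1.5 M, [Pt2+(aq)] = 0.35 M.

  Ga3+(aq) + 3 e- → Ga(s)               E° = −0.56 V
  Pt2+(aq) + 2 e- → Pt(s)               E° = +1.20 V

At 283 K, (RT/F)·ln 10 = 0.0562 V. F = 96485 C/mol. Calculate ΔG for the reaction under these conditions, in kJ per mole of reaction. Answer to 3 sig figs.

−1010 kJ/mol

The standard cell potential is +1.20 − (−0.56) = +1.76 V, with n = 6 electrons in the balanced equation.
Q = [Ga3+(aq)]^2 / [Pt2+(aq)]^3 = 52.5, so log Q = 1.720 and E = +1.76 − (0.0562/6)(1.720) = +1.7439 V.
Then ΔG = −nFE = −6 × 96485 × +1.7439 J/mol = −1010 kJ/mol.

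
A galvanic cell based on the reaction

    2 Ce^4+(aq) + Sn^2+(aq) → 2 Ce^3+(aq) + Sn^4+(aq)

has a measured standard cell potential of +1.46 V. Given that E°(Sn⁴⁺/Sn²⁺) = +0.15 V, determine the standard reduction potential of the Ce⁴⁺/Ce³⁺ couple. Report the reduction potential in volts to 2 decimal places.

+1.61 V

In the reaction as written the Ce⁴⁺/Ce³⁺ couple is reduced (cathode) and Sn⁴⁺/Sn²⁺ is oxidized (anode), so E°cell = E°(Ce⁴⁺/Ce³⁺) − E°(Sn⁴⁺/Sn²⁺).
E°(Ce⁴⁺/Ce³⁺) = E°cell + E°(anode) = +1.46 + (+0.15) = +1.61 V.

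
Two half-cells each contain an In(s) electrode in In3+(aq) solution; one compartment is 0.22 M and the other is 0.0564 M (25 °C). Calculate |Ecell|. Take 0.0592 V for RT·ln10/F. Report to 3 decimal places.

0.012 V

For a concentration cell E°cell = 0, since both electrodes use the same couple.
The compartment with the higher In3+(aq) concentration (0.22 M) acts as the cathode; ions are reduced there and produced at the dilute (0.0564 M) anode.
With n = 3, Ecell = −(0.0592/3)·log([dilute]/[conc]) = −(0.0592/3)·log(0.0564/0.22) = +0.012 V.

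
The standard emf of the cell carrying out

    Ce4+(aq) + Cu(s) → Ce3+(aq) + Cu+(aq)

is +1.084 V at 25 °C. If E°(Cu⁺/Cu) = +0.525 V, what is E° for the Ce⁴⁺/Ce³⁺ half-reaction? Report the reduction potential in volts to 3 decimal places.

In the reaction as written the Ce⁴⁺/Ce³⁺ couple is reduced (cathode) and Cu⁺/Cu is oxidized (anode), so E°cell = E°(Ce⁴⁺/Ce³⁺) − E°(Cu⁺/Cu).
E°(Ce⁴⁺/Ce³⁺) = E°cell + E°(anode) = +1.084 + (+0.525) = +1.609 V.

+1.609 V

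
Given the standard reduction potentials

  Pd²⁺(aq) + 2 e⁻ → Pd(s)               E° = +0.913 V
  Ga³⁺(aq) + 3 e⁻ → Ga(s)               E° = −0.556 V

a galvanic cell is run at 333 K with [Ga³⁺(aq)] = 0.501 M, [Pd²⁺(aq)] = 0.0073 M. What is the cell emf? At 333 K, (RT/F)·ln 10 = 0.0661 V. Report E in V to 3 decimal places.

Since E°(Pd²⁺/Pd) > E°(Ga³⁺/Ga), Pd²⁺/Pd serves as the cathode.
The standard potential is +0.913 − (−0.556) = +1.469 V and the balanced reaction transfers n = 6 electrons.
The balanced reaction is 3 Pd²⁺(aq) + 2 Ga(s) → 3 Pd(s) + 2 Ga³⁺(aq), so Q = [Ga³⁺(aq)]^2 / [Pd²⁺(aq)]^3 = 6.45×10^5 and log Q = 5.810.
Applying E = E° − (RT ln10/nF)·log Q gives +1.469 − (0.0661/6)(5.810) = +1.405 V.

+1.405 V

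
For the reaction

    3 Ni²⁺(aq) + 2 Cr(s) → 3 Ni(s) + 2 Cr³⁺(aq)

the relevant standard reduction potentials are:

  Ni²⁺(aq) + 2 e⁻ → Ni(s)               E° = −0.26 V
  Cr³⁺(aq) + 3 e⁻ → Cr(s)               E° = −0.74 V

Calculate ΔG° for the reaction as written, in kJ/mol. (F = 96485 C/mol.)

In the reaction as written Ni²⁺(aq) is reduced, so the Ni²⁺/Ni couple is the cathode and Cr³⁺/Cr is the anode.
E°cell = −0.26 − (−0.74) = +0.48 V; balancing electrons gives n = 6.
ΔG° = −nFE°cell = −(6)(96485)(+0.48) J/mol = −278 kJ/mol.

−278 kJ/mol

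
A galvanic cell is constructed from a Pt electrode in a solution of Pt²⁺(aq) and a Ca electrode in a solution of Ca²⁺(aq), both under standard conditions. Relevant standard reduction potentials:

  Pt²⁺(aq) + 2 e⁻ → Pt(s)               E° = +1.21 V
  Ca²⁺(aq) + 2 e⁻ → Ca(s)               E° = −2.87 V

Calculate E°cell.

+4.08 V

Of the two couples in this cell, the one with the more positive reduction potential is reduced at the cathode: here that is Pt²⁺/Pt (+1.21 V); Ca²⁺/Ca (−2.87 V) is the anode.
E°cell = E°(cathode) − E°(anode) = +1.21 − (−2.87) = +4.08 V.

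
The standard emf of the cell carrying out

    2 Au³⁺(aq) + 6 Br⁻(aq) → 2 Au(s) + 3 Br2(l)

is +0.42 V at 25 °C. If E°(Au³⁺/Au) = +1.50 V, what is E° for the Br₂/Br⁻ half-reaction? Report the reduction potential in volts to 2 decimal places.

+1.08 V

In the reaction as written the Au³⁺/Au couple is reduced (cathode) and Br₂/Br⁻ is oxidized (anode), so E°cell = E°(Au³⁺/Au) − E°(Br₂/Br⁻).
E°(Br₂/Br⁻) = E°(cathode) − E°cell = +1.50 − (+0.42) = +1.08 V.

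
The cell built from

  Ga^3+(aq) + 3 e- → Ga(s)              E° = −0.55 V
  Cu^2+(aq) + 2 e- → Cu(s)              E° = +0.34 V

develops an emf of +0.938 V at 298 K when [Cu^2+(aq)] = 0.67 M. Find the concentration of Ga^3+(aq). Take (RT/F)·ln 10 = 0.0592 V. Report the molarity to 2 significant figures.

0.0020 M

The Cu²⁺/Cu couple has the larger reduction potential, so it is the cathode: E°cell = +0.34 − (−0.55) = +0.89 V and n = 6.
Rearranging E = E° − (0.0592/n)·log Q gives log Q = 6(+0.89 − (+0.938))/0.0592 = −4.865.
Balancing electrons gives 3 Cu^2+(aq) + 2 Ga(s) → 3 Cu(s) + 2 Ga^3+(aq); thus Q = [Ga^3+(aq)]^2 / [Cu^2+(aq)]^3.
Isolating [Ga^3+(aq)] in Q = 10^{−4.865} yields log [Ga^3+(aq)] = −2.693, i.e. 0.0020 M.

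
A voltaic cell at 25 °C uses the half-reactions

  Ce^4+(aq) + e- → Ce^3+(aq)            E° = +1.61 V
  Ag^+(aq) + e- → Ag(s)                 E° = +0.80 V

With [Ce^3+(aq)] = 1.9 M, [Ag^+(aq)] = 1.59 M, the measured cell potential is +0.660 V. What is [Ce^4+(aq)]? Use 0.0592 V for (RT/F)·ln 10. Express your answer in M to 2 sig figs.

0.0088 M

With Ce⁴⁺/Ce³⁺ at the cathode and Ag⁺/Ag at the anode, E°cell = +1.61 − (+0.80) = +0.81 V (n = 1).
Since E = E° − (0.0592/n)·log Q, log Q = n(E° − E)/0.0592 = 2.534.
Balancing electrons gives Ce^4+(aq) + Ag(s) → Ce^3+(aq) + Ag^+(aq); thus Q = ([Ce^3+(aq)]·[Ag^+(aq)]) / [Ce^4+(aq)].
Solving for the unknown gives log [Ce^4+(aq)] = −2.054, so [Ce^4+(aq)] ≈ 0.0088 M.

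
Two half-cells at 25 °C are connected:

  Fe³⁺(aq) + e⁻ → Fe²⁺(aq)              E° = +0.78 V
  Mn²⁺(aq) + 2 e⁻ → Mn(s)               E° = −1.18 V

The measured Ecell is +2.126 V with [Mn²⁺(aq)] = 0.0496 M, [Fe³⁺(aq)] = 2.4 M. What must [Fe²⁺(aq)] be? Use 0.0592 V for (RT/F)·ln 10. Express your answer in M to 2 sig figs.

Fe³⁺/Fe²⁺ is the cathode (higher E°); E°cell = +0.78 − (−1.18) = +1.96 V with n = 2.
Since E = E° − (0.0592/n)·log Q, log Q = n(E° − E)/0.0592 = −5.608.
For 2 Fe³⁺(aq) + Mn(s) → 2 Fe²⁺(aq) + Mn²⁺(aq), the reaction quotient is Q = ([Fe²⁺(aq)]^2·[Mn²⁺(aq)]) / [Fe³⁺(aq)]^2.
Isolating [Fe²⁺(aq)] in Q = 10^{−5.608} yields log [Fe²⁺(aq)] = −1.772, i.e. 0.017 M.

0.017 M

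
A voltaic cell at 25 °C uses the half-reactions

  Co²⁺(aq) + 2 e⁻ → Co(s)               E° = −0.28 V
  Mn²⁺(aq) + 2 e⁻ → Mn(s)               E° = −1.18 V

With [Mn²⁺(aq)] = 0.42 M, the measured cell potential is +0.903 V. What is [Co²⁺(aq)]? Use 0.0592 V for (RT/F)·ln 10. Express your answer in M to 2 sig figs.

With Co²⁺/Co at the cathode and Mn²⁺/Mn at the anode, E°cell = −0.28 − (−1.18) = +0.90 V (n = 2).
From the Nernst equation, log Q = n(E° − E)/0.0592 = 2·(+0.90 − (+0.903))/0.0592 = −0.101.
For Co²⁺(aq) + Mn(s) → Co(s) + Mn²⁺(aq), the reaction quotient is Q = [Mn²⁺(aq)] / [Co²⁺(aq)].
Isolating [Co²⁺(aq)] in Q = 10^{−0.101} yields log [Co²⁺(aq)] = −0.276, i.e. 0.53 M.

0.53 M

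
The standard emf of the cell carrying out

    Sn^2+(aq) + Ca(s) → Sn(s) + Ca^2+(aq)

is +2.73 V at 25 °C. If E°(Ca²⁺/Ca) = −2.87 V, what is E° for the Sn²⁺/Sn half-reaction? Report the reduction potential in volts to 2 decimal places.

In the reaction as written the Sn²⁺/Sn couple is reduced (cathode) and Ca²⁺/Ca is oxidized (anode), so E°cell = E°(Sn²⁺/Sn) − E°(Ca²⁺/Ca).
E°(Sn²⁺/Sn) = E°cell + E°(anode) = +2.73 + (−2.87) = −0.14 V.

−0.14 V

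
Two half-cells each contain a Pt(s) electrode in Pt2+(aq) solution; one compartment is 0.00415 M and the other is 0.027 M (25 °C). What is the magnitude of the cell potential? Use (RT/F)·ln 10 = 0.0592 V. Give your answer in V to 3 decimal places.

For a concentration cell E°cell = 0, since both electrodes use the same couple.
The compartment with the higher Pt2+(aq) concentration (0.027 M) acts as the cathode; ions are reduced there and produced at the dilute (0.00415 M) anode.
With n = 2, Ecell = −(0.0592/2)·log([dilute]/[conc]) = −(0.0592/2)·log(0.00415/0.027) = +0.024 V.

0.024 V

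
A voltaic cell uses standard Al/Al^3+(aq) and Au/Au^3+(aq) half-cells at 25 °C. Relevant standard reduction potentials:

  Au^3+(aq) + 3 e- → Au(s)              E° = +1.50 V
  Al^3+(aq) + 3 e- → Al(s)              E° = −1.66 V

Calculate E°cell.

Of the two couples in this cell, the one with the more positive reduction potential is reduced at the cathode: here that is Au³⁺/Au (+1.50 V); Al³⁺/Al (−1.66 V) is the anode.
E°cell = E°(cathode) − E°(anode) = +1.50 − (−1.66) = +3.16 V.

+3.16 V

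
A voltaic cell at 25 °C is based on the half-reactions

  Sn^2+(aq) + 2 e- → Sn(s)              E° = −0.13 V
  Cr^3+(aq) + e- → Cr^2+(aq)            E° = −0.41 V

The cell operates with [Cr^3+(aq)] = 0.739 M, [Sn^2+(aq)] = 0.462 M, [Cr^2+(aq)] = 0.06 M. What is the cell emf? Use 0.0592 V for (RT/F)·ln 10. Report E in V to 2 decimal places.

Since E°(Sn²⁺/Sn) > E°(Cr³⁺/Cr²⁺), Sn²⁺/Sn serves as the cathode.
E°cell = E°cat − E°an = −0.13 − (−0.41) = +0.28 V; n = 2.
The balanced reaction is Sn^2+(aq) + 2 Cr^2+(aq) → Sn(s) + 2 Cr^3+(aq), so Q = [Cr^3+(aq)]^2 / ([Sn^2+(aq)]·[Cr^2+(aq)]^2) = 328 and log Q = 2.516.
E = E° − (0.0592/n)·log Q = +0.28 − (0.0592/2)(2.516) = +0.21 V.

+0.21 V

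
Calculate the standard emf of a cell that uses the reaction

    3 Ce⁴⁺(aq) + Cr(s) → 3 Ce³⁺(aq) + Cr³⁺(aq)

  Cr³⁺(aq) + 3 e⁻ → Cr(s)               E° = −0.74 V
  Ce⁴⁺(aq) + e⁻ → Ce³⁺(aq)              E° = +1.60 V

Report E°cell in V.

+2.34 V

Ce⁴⁺(aq) gains electrons, so the Ce⁴⁺/Ce³⁺ couple is the cathode; the Cr³⁺/Cr couple is the anode.
E°cell = E°(cathode) − E°(anode) = +1.60 − (−0.74) = +2.34 V.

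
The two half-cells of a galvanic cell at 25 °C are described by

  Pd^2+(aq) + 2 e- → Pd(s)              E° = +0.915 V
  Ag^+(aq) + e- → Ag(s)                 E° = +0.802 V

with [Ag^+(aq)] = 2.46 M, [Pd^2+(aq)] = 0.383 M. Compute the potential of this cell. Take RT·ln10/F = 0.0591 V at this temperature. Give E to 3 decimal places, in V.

+0.078 V

Since E°(Pd²⁺/Pd) > E°(Ag⁺/Ag), Pd²⁺/Pd serves as the cathode.
E°cell = +0.915 − (+0.802) = +0.113 V, with n = 2 electrons transferred.
Balancing gives Pd^2+(aq) + 2 Ag(s) → Pd(s) + 2 Ag^+(aq); hence Q = [Ag^+(aq)]^2 / [Pd^2+(aq)] = 15.8 (log Q = 1.199).
By the Nernst equation, E = +0.113 − (0.0591/2)·(1.199) = +0.078 V.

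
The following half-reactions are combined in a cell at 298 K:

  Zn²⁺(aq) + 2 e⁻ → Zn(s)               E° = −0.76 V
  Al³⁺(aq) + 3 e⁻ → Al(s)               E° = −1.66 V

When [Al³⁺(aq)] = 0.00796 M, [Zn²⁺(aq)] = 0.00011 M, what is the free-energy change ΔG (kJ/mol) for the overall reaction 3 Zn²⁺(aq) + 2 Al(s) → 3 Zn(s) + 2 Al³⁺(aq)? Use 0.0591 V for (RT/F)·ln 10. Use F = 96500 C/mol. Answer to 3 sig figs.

With Zn²⁺/Zn reduced at the cathode, E°cell = −0.76 − (−1.66) = +0.90 V and n = 6.
Here Q = [Al³⁺(aq)]^2 / [Zn²⁺(aq)]^3 = 4.76×10^7 (log Q = 7.678), giving E = +0.90 − (0.0591/6)·(7.678) = +0.8244 V.
ΔG = −nFE = −(6)(96500)(+0.8244) J/mol = −477 kJ/mol.

−477 kJ/mol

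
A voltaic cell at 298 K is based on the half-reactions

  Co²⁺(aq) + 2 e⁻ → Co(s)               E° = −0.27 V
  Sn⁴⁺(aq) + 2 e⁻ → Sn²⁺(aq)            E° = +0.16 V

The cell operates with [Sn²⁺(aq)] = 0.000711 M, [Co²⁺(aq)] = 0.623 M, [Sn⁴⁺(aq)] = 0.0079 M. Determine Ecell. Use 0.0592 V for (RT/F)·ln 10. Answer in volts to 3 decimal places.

+0.467 V

Sn⁴⁺/Sn²⁺ is reduced (cathode, E° = +0.16 V) and Co²⁺/Co is oxidized (anode).
E°cell = E°cat − E°an = +0.16 − (−0.27) = +0.43 V; n = 2.
The balanced reaction is Sn⁴⁺(aq) + Co(s) → Sn²⁺(aq) + Co²⁺(aq), so Q = ([Sn²⁺(aq)]·[Co²⁺(aq)]) / [Sn⁴⁺(aq)] = 0.0561 and log Q = −1.251.
Applying E = E° − (RT ln10/nF)·log Q gives +0.43 − (0.0592/2)(−1.251) = +0.467 V.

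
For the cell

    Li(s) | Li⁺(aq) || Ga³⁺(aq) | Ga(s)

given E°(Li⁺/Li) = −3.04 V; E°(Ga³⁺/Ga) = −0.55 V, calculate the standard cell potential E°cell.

By convention the left-hand electrode in cell notation is the anode (oxidation) and the right-hand electrode is the cathode (reduction).
E°cell = E°(right) − E°(left) = −0.55 − (−3.04) = +2.49 V.

+2.49 V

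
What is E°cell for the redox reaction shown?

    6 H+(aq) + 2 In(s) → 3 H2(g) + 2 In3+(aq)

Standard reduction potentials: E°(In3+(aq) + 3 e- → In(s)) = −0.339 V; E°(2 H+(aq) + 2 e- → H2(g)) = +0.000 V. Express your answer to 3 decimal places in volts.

+0.339 V

H+(aq) gains electrons, so the 2H⁺/H₂ couple is the cathode; the In³⁺/In couple is the anode.
E°cell = E°(cathode) − E°(anode) = +0.000 − (−0.339) = +0.339 V.
The positive value indicates the reaction is spontaneous as written.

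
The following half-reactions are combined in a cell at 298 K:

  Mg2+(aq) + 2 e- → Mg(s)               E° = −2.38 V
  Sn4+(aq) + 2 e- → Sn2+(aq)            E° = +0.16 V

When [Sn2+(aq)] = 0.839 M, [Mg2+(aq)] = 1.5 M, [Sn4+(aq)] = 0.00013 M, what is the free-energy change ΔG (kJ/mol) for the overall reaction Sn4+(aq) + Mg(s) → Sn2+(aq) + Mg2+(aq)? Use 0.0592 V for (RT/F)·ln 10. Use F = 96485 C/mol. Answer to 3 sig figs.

E°cell = +0.16 − (−2.38) = +2.54 V; the balanced reaction transfers n = 2 electrons.
Here Q = ([Sn2+(aq)]·[Mg2+(aq)]) / [Sn4+(aq)] = 9.68×10^3 (log Q = 3.986), giving E = +2.54 − (0.0592/2)·(3.986) = +2.4220 V.
ΔG = −nFE = −(2)(96485)(+2.4220) J/mol = −467 kJ/mol.

−467 kJ/mol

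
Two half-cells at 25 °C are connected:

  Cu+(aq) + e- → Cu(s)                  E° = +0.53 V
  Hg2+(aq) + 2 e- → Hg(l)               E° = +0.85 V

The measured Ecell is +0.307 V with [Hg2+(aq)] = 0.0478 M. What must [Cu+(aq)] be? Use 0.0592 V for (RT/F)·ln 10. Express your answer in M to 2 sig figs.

0.36 M

The Hg²⁺/Hg couple has the larger reduction potential, so it is the cathode: E°cell = +0.85 − (+0.53) = +0.32 V and n = 2.
Since E = E° − (0.0592/n)·log Q, log Q = n(E° − E)/0.0592 = 0.439.
For Hg2+(aq) + 2 Cu(s) → Hg(l) + 2 Cu+(aq), the reaction quotient is Q = [Cu+(aq)]^2 / [Hg2+(aq)].
Substituting the known concentrations and solving, log [Cu+(aq)] = −0.441 and [Cu+(aq)] = 0.36 M.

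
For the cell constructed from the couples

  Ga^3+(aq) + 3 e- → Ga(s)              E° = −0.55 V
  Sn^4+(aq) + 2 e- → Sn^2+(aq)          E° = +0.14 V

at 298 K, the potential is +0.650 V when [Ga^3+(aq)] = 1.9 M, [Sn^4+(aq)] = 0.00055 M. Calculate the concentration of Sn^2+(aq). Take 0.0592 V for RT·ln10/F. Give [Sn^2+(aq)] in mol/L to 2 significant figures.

The Sn⁴⁺/Sn²⁺ couple has the larger reduction potential, so it is the cathode: E°cell = +0.14 − (−0.55) = +0.69 V and n = 6.
Since E = E° − (0.0592/n)·log Q, log Q = n(E° − E)/0.0592 = 4.054.
The balanced reaction is 3 Sn^4+(aq) + 2 Ga(s) → 3 Sn^2+(aq) + 2 Ga^3+(aq), so Q = ([Sn^2+(aq)]^3·[Ga^3+(aq)]^2) / [Sn^4+(aq)]^3.
Isolating [Sn^2+(aq)] in Q = 10^{4.054} yields log [Sn^2+(aq)] = −2.094, i.e. 0.0081 M.

0.0081 M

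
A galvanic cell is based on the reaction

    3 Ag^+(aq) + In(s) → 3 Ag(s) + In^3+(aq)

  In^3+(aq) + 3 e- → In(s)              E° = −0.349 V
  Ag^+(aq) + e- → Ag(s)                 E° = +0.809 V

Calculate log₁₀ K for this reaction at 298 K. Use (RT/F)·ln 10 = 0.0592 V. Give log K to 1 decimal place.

The Ag⁺/Ag couple is reduced (cathode); E°cell = +0.809 − (−0.349) = +1.158 V with n = 3.
At equilibrium E = 0, so log K = nE°cell / 0.0592 = (3)(+1.158) / 0.0592 = 58.7.

log K = 58.7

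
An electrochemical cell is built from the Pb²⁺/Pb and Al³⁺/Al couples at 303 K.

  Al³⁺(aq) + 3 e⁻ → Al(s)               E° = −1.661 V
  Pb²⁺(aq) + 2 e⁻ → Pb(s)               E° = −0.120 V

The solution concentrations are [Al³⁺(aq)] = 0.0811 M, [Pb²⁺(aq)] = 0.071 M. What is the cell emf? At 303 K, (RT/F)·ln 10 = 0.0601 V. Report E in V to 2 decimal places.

The Pb²⁺/Pb couple has the more positive E°, so it is the cathode; Al³⁺/Al is the anode.
E°cell = −0.120 − (−1.661) = +1.541 V, with n = 6 electrons transferred.
Balancing gives 3 Pb²⁺(aq) + 2 Al(s) → 3 Pb(s) + 2 Al³⁺(aq); hence Q = [Al³⁺(aq)]^2 / [Pb²⁺(aq)]^3 = 18.4 (log Q = 1.264).
E = E° − (0.0601/n)·log Q = +1.541 − (0.0601/6)(1.264) = +1.53 V.

+1.53 V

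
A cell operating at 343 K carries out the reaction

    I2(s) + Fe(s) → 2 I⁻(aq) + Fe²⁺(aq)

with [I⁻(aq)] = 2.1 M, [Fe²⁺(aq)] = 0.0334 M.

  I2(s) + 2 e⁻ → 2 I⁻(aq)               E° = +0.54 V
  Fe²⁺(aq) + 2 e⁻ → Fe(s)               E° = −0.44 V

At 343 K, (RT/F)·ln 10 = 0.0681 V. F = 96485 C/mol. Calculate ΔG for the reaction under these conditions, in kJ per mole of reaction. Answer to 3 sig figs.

−195 kJ/mol

E°cell = +0.54 − (−0.44) = +0.98 V; the balanced reaction transfers n = 2 electrons.
The reaction quotient is [I⁻(aq)]^2·[Fe²⁺(aq)] = 0.147; by Nernst, E = +0.98 − (0.0681/2)(−0.832) = +1.0083 V.
Finally ΔG = −nFE = −(2)(96485 C/mol)(+1.0083 V) = −195 kJ/mol.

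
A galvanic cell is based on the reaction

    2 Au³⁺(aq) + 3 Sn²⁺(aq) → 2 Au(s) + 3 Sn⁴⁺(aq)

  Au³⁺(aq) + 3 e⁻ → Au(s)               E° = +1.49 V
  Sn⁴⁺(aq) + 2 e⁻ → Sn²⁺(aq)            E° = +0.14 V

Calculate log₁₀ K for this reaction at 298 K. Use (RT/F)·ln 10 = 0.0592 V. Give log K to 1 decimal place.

log K = 136.8

The Au³⁺/Au couple is reduced (cathode); E°cell = +1.49 − (+0.14) = +1.35 V with n = 6.
At equilibrium E = 0, so log K = nE°cell / 0.0592 = (6)(+1.35) / 0.0592 = 136.8.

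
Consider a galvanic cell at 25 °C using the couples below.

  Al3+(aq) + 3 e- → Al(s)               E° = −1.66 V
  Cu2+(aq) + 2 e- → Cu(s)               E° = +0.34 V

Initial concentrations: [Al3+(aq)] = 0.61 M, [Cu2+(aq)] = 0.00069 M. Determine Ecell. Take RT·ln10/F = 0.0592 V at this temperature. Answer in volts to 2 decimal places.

The Cu²⁺/Cu couple has the more positive E°, so it is the cathode; Al³⁺/Al is the anode.
The standard potential is +0.34 − (−1.66) = +2.00 V and the balanced reaction transfers n = 6 electrons.
Balancing gives 3 Cu2+(aq) + 2 Al(s) → 3 Cu(s) + 2 Al3+(aq); hence Q = [Al3+(aq)]^2 / [Cu2+(aq)]^3 = 1.13×10^9 (log Q = 9.054).
Applying E = E° − (RT ln10/nF)·log Q gives +2.00 − (0.0592/6)(9.054) = +1.91 V.

+1.91 V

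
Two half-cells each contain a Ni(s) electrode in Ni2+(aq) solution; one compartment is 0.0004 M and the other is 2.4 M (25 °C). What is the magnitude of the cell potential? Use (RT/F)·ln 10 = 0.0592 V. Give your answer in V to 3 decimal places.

0.112 V

For a concentration cell E°cell = 0, since both electrodes use the same couple.
The compartment with the higher Ni2+(aq) concentration (2.4 M) acts as the cathode; ions are reduced there and produced at the dilute (0.0004 M) anode.
With n = 2, Ecell = −(0.0592/2)·log([dilute]/[conc]) = −(0.0592/2)·log(0.0004/2.4) = +0.112 V.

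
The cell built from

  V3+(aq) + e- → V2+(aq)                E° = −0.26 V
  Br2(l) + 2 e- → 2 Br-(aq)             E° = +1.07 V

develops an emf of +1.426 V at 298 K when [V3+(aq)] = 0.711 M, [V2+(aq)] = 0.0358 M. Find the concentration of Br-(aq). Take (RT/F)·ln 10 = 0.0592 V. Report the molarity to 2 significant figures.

0.0012 M

Br₂/Br⁻ is the cathode (higher E°); E°cell = +1.07 − (−0.26) = +1.33 V with n = 2.
Rearranging E = E° − (0.0592/n)·log Q gives log Q = 2(+1.33 − (+1.426))/0.0592 = −3.243.
Balancing electrons gives Br2(l) + 2 V2+(aq) → 2 Br-(aq) + 2 V3+(aq); thus Q = ([Br-(aq)]^2·[V3+(aq)]^2) / [V2+(aq)]^2.
Isolating [Br-(aq)] in Q = 10^{−3.243} yields log [Br-(aq)] = −2.919, i.e. 0.0012 M.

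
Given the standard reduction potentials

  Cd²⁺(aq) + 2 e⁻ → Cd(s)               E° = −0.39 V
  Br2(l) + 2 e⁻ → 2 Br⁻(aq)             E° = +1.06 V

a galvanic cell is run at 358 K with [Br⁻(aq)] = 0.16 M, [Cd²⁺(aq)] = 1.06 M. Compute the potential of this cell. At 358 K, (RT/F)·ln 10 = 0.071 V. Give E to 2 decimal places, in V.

+1.51 V

Br₂/Br⁻ is reduced (cathode, E° = +1.06 V) and Cd²⁺/Cd is oxidized (anode).
E°cell = E°cat − E°an = +1.06 − (−0.39) = +1.45 V; n = 2.
For the overall reaction Br2(l) + Cd(s) → 2 Br⁻(aq) + Cd²⁺(aq), Q = [Br⁻(aq)]^2·[Cd²⁺(aq)] = 0.0271, giving log Q = −1.566.
Applying E = E° − (RT ln10/nF)·log Q gives +1.45 − (0.071/2)(−1.566) = +1.51 V.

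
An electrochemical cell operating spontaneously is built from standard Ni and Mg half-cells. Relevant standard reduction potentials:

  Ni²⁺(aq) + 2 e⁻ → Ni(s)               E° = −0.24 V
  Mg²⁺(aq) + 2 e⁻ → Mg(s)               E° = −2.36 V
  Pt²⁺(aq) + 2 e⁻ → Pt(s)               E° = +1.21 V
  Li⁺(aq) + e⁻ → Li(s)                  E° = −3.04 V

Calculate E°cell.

+2.12 V

The Ni²⁺/Ni couple has the higher E°, so Ni ion is reduced (cathode) and Mg is oxidized (anode).
E°cell = E°(cathode) − E°(anode) = −0.24 − (−2.36) = +2.12 V.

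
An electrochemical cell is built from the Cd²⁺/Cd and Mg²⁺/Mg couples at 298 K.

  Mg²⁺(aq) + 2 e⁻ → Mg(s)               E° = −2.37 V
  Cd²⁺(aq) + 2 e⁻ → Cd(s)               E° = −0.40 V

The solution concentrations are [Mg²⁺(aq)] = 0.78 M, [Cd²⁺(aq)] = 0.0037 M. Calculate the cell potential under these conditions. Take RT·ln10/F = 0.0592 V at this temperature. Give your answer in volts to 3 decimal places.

+1.901 V

Cd²⁺/Cd is reduced (cathode, E° = −0.40 V) and Mg²⁺/Mg is oxidized (anode).
The standard potential is −0.40 − (−2.37) = +1.97 V and the balanced reaction transfers n = 2 electrons.
For the overall reaction Cd²⁺(aq) + Mg(s) → Cd(s) + Mg²⁺(aq), Q = [Mg²⁺(aq)] / [Cd²⁺(aq)] = 211, giving log Q = 2.324.
By the Nernst equation, E = +1.97 − (0.0592/2)·(2.324) = +1.901 V.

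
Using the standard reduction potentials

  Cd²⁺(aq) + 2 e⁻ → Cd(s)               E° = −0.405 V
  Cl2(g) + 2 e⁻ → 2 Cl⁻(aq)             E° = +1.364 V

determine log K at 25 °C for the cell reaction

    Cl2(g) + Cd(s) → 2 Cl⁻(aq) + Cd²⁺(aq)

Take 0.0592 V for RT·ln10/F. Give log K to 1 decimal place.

log K = 59.8

The Cl₂/Cl⁻ couple is reduced (cathode); E°cell = +1.364 − (−0.405) = +1.769 V with n = 2.
At equilibrium E = 0, so log K = nE°cell / 0.0592 = (2)(+1.769) / 0.0592 = 59.8.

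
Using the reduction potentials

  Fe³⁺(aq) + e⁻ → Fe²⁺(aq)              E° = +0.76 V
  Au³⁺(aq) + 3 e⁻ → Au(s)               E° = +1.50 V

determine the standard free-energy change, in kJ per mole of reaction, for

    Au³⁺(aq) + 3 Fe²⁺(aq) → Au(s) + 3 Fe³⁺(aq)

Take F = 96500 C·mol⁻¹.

In the reaction as written Au³⁺(aq) is reduced, so the Au³⁺/Au couple is the cathode and Fe³⁺/Fe²⁺ is the anode.
E°cell = +1.50 − (+0.76) = +0.74 V; balancing electrons gives n = 3.
ΔG° = −nFE°cell = −(3)(96500)(+0.74) J/mol = −214 kJ/mol.

−214 kJ/mol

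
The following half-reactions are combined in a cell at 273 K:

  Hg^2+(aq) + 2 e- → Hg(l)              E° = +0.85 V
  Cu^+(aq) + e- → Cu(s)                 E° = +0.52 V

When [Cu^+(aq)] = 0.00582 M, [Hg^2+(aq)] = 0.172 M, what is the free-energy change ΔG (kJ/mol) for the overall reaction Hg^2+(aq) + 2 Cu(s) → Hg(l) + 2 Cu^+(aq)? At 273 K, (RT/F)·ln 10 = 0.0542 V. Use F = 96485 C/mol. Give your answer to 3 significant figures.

With Hg²⁺/Hg reduced at the cathode, E°cell = +0.85 − (+0.52) = +0.33 V and n = 2.
Q = [Cu^+(aq)]^2 / [Hg^2+(aq)] = 0.000197, so log Q = −3.706 and E = +0.33 − (0.0542/2)(−3.706) = +0.4304 V.
Finally ΔG = −nFE = −(2)(96485 C/mol)(+0.4304 V) = −83.1 kJ/mol.

−83.1 kJ/mol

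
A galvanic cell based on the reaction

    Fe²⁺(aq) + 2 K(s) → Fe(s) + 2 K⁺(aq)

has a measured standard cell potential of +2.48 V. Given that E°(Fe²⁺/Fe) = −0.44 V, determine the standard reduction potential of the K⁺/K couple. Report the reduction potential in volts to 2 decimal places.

−2.92 V

In the reaction as written the Fe²⁺/Fe couple is reduced (cathode) and K⁺/K is oxidized (anode), so E°cell = E°(Fe²⁺/Fe) − E°(K⁺/K).
E°(K⁺/K) = E°(cathode) − E°cell = −0.44 − (+2.48) = −2.92 V.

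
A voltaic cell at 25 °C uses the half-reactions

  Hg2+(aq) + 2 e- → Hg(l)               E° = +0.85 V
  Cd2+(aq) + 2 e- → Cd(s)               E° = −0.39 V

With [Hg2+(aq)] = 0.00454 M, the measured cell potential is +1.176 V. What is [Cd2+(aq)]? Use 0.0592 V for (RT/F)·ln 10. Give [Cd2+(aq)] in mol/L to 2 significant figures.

0.66 M

Hg²⁺/Hg is the cathode (higher E°); E°cell = +0.85 − (−0.39) = +1.24 V with n = 2.
Since E = E° − (0.0592/n)·log Q, log Q = n(E° − E)/0.0592 = 2.162.
Balancing electrons gives Hg2+(aq) + Cd(s) → Hg(l) + Cd2+(aq); thus Q = [Cd2+(aq)] / [Hg2+(aq)].
Isolating [Cd2+(aq)] in Q = 10^{2.162} yields log [Cd2+(aq)] = −0.181, i.e. 0.66 M.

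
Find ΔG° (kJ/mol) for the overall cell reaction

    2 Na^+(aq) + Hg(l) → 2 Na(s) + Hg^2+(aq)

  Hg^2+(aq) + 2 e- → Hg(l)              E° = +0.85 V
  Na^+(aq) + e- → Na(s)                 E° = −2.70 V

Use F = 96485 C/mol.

+685 kJ/mol

In the reaction as written Na^+(aq) is reduced, so the Na⁺/Na couple is the cathode and Hg²⁺/Hg is the anode.
E°cell = −2.70 − (+0.85) = −3.55 V; balancing electrons gives n = 2.
ΔG° = −nFE°cell = −(2)(96485)(−3.55) J/mol = +685 kJ/mol.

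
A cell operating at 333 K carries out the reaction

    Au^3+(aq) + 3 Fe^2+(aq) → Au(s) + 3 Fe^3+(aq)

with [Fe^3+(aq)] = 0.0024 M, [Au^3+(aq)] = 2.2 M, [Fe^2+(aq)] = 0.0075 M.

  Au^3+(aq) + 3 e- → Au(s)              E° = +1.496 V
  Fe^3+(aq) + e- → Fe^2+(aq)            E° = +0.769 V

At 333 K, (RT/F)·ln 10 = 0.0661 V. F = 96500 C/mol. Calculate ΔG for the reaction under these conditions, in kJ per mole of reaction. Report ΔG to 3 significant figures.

The standard cell potential is +1.496 − (+0.769) = +0.727 V, with n = 3 electrons in the balanced equation.
Q = [Fe^3+(aq)]^3 / ([Au^3+(aq)]·[Fe^2+(aq)]^3) = 0.0149, so log Q = −1.827 and E = +0.727 − (0.0661/3)(−1.827) = +0.7673 V.
Then ΔG = −nFE = −3 × 96500 × +0.7673 J/mol = −222 kJ/mol.

−222 kJ/mol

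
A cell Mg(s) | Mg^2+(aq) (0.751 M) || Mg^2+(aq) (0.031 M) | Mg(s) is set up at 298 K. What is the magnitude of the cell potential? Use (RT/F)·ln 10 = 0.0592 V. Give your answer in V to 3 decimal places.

0.041 V

For a concentration cell E°cell = 0, since both electrodes use the same couple.
The compartment with the higher Mg^2+(aq) concentration (0.751 M) acts as the cathode; ions are reduced there and produced at the dilute (0.031 M) anode.
With n = 2, Ecell = −(0.0592/2)·log([dilute]/[conc]) = −(0.0592/2)·log(0.031/0.751) = +0.041 V.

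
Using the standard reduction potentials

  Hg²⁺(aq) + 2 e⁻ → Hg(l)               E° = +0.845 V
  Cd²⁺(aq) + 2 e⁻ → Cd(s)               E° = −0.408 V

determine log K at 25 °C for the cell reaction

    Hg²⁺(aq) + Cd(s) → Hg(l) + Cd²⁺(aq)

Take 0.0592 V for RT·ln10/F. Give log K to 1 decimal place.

The Hg²⁺/Hg couple is reduced (cathode); E°cell = +0.845 − (−0.408) = +1.253 V with n = 2.
At equilibrium E = 0, so log K = nE°cell / 0.0592 = (2)(+1.253) / 0.0592 = 42.3.

log K = 42.3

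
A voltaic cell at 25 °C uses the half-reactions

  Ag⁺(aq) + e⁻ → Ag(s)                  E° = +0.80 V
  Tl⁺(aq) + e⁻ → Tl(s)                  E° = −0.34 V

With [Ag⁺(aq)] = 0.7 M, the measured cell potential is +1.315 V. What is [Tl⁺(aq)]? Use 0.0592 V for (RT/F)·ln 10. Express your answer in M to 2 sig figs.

0.00077 M

The Ag⁺/Ag couple has the larger reduction potential, so it is the cathode: E°cell = +0.80 − (−0.34) = +1.14 V and n = 1.
From the Nernst equation, log Q = n(E° − E)/0.0592 = 1·(+1.14 − (+1.315))/0.0592 = −2.956.
For Ag⁺(aq) + Tl(s) → Ag(s) + Tl⁺(aq), the reaction quotient is Q = [Tl⁺(aq)] / [Ag⁺(aq)].
Substituting the known concentrations and solving, log [Tl⁺(aq)] = −3.111 and [Tl⁺(aq)] = 0.00077 M.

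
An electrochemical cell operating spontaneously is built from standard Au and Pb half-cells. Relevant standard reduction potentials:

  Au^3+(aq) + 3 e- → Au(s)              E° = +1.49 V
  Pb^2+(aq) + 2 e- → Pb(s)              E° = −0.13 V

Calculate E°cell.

+1.62 V

Of the two couples in this cell, the one with the more positive reduction potential is reduced at the cathode: here that is Au³⁺/Au (+1.49 V); Pb²⁺/Pb (−0.13 V) is the anode.
E°cell = E°(cathode) − E°(anode) = +1.49 − (−0.13) = +1.62 V.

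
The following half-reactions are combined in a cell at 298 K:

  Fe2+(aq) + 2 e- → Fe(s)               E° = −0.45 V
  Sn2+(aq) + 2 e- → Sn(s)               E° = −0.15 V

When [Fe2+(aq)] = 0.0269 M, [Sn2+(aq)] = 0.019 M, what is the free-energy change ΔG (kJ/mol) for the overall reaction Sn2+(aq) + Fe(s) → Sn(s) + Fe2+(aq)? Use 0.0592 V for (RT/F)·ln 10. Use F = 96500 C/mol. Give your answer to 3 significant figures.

−57.0 kJ/mol

The standard cell potential is −0.15 − (−0.45) = +0.30 V, with n = 2 electrons in the balanced equation.
Q = [Fe2+(aq)] / [Sn2+(aq)] = 1.42, so log Q = 0.151 and E = +0.30 − (0.0592/2)(0.151) = +0.2955 V.
ΔG = −nFE = −(2)(96500)(+0.2955) J/mol = −57.0 kJ/mol.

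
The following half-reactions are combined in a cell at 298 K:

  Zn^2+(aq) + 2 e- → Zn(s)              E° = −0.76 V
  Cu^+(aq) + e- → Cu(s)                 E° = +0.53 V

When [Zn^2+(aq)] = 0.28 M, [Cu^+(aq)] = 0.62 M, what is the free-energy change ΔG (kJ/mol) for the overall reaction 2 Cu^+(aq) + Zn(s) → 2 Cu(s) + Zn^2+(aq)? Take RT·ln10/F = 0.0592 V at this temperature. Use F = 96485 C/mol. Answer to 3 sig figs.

−250 kJ/mol

E°cell = +0.53 − (−0.76) = +1.29 V; the balanced reaction transfers n = 2 electrons.
Q = [Zn^2+(aq)] / [Cu^+(aq)]^2 = 0.728, so log Q = −0.138 and E = +1.29 − (0.0592/2)(−0.138) = +1.2941 V.
Finally ΔG = −nFE = −(2)(96485 C/mol)(+1.2941 V) = −250 kJ/mol.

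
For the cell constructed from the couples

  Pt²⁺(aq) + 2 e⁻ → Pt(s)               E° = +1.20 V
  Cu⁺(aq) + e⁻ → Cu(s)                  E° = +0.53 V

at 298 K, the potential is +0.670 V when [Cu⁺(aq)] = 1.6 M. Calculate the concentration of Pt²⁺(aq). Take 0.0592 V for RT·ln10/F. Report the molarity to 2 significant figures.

2.6 M

The Pt²⁺/Pt couple has the larger reduction potential, so it is the cathode: E°cell = +1.20 − (+0.53) = +0.67 V and n = 2.
Since E = E° − (0.0592/n)·log Q, log Q = n(E° − E)/0.0592 = 0.000.
For Pt²⁺(aq) + 2 Cu(s) → Pt(s) + 2 Cu⁺(aq), the reaction quotient is Q = [Cu⁺(aq)]^2 / [Pt²⁺(aq)].
Substituting the known concentrations and solving, log [Pt²⁺(aq)] = 0.408 and [Pt²⁺(aq)] = 2.6 M.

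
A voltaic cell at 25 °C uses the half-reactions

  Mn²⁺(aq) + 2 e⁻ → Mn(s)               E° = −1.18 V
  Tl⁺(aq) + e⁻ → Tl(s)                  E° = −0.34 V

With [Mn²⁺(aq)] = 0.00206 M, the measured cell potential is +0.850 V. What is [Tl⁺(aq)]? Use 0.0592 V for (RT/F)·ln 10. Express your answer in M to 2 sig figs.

The Tl⁺/Tl couple has the larger reduction potential, so it is the cathode: E°cell = −0.34 − (−1.18) = +0.84 V and n = 2.
Rearranging E = E° − (0.0592/n)·log Q gives log Q = 2(+0.84 − (+0.850))/0.0592 = −0.338.
Balancing electrons gives 2 Tl⁺(aq) + Mn(s) → 2 Tl(s) + Mn²⁺(aq); thus Q = [Mn²⁺(aq)] / [Tl⁺(aq)]^2.
Isolating [Tl⁺(aq)] in Q = 10^{−0.338} yields log [Tl⁺(aq)] = −1.174, i.e. 0.067 M.

0.067 M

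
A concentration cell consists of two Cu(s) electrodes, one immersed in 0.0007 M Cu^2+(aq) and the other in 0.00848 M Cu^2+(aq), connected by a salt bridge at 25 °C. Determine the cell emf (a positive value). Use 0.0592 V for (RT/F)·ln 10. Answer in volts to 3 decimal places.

For a concentration cell E°cell = 0, since both electrodes use the same couple.
The compartment with the higher Cu^2+(aq) concentration (0.00848 M) acts as the cathode; ions are reduced there and produced at the dilute (0.0007 M) anode.
With n = 2, Ecell = −(0.0592/2)·log([dilute]/[conc]) = −(0.0592/2)·log(0.0007/0.00848) = +0.032 V.

0.032 V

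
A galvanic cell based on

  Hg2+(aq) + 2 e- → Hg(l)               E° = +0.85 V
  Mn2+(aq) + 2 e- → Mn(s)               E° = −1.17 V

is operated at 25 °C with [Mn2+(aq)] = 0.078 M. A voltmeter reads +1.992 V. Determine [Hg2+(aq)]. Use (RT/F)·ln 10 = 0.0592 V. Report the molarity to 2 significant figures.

0.0088 M

Hg²⁺/Hg is the cathode (higher E°); E°cell = +0.85 − (−1.17) = +2.02 V with n = 2.
Since E = E° − (0.0592/n)·log Q, log Q = n(E° − E)/0.0592 = 0.946.
The balanced reaction is Hg2+(aq) + Mn(s) → Hg(l) + Mn2+(aq), so Q = [Mn2+(aq)] / [Hg2+(aq)].
Substituting the known concentrations and solving, log [Hg2+(aq)] = −2.054 and [Hg2+(aq)] = 0.0088 M.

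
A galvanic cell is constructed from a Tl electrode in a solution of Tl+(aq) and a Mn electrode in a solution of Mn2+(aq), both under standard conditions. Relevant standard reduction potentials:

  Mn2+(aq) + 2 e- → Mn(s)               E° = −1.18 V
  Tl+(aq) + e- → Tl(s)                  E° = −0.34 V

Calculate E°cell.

+0.84 V

Of the two couples in this cell, the one with the more positive reduction potential is reduced at the cathode: here that is Tl⁺/Tl (−0.34 V); Mn²⁺/Mn (−1.18 V) is the anode.
E°cell = E°(cathode) − E°(anode) = −0.34 − (−1.18) = +0.84 V.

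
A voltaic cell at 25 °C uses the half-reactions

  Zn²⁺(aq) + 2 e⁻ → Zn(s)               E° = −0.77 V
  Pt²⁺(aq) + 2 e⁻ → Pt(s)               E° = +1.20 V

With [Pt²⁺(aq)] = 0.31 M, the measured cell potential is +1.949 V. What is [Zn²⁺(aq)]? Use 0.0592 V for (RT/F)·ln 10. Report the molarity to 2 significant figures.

1.6 M

Pt²⁺/Pt is the cathode (higher E°); E°cell = +1.20 − (−0.77) = +1.97 V with n = 2.
From the Nernst equation, log Q = n(E° − E)/0.0592 = 2·(+1.97 − (+1.949))/0.0592 = 0.709.
Balancing electrons gives Pt²⁺(aq) + Zn(s) → Pt(s) + Zn²⁺(aq); thus Q = [Zn²⁺(aq)] / [Pt²⁺(aq)].
Substituting the known concentrations and solving, log [Zn²⁺(aq)] = 0.200 and [Zn²⁺(aq)] = 1.6 M.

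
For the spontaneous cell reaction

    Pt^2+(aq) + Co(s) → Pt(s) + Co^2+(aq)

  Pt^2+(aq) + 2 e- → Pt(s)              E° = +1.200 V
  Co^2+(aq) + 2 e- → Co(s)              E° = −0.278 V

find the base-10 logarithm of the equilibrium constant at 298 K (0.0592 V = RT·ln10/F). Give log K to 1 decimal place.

log K = 49.9

The Pt²⁺/Pt couple is reduced (cathode); E°cell = +1.200 − (−0.278) = +1.478 V with n = 2.
At equilibrium E = 0, so log K = nE°cell / 0.0592 = (2)(+1.478) / 0.0592 = 49.9.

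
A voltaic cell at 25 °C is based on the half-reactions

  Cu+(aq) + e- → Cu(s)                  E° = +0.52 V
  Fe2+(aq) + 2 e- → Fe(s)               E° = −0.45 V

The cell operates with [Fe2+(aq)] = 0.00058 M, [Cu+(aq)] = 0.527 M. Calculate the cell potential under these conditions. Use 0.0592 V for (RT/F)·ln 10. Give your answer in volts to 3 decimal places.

+1.049 V

Cu⁺/Cu is reduced (cathode, E° = +0.52 V) and Fe²⁺/Fe is oxidized (anode).
E°cell = E°cat − E°an = +0.52 − (−0.45) = +0.97 V; n = 2.
Balancing gives 2 Cu+(aq) + Fe(s) → 2 Cu(s) + Fe2+(aq); hence Q = [Fe2+(aq)] / [Cu+(aq)]^2 = 0.00209 (log Q = −2.680).
By the Nernst equation, E = +0.97 − (0.0592/2)·(−2.680) = +1.049 V.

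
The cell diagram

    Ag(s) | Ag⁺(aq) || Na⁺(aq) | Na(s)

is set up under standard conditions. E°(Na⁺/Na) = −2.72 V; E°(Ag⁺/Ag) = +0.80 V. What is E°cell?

By convention the left-hand electrode in cell notation is the anode (oxidation) and the right-hand electrode is the cathode (reduction).
E°cell = E°(right) − E°(left) = −2.72 − (+0.80) = −3.52 V.
The negative sign shows that, as written, the cell would require an external voltage to drive the reaction.

−3.52 V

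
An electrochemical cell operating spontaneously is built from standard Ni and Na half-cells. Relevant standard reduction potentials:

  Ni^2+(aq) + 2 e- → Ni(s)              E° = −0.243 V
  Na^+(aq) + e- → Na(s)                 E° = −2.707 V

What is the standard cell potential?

+2.464 V

Of the two couples in this cell, the one with the more positive reduction potential is reduced at the cathode: here that is Ni²⁺/Ni (−0.243 V); Na⁺/Na (−2.707 V) is the anode.
E°cell = E°(cathode) − E°(anode) = −0.243 − (−2.707) = +2.464 V.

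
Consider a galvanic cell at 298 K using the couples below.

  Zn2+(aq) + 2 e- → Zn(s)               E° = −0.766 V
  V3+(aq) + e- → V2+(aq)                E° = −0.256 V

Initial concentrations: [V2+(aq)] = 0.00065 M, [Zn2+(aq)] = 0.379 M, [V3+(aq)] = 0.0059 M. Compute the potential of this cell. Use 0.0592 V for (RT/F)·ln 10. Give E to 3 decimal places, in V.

The V³⁺/V²⁺ couple has the more positive E°, so it is the cathode; Zn²⁺/Zn is the anode.
The standard potential is −0.256 − (−0.766) = +0.510 V and the balanced reaction transfers n = 2 electrons.
For the overall reaction 2 V3+(aq) + Zn(s) → 2 V2+(aq) + Zn2+(aq), Q = ([V2+(aq)]^2·[Zn2+(aq)]) / [V3+(aq)]^2 = 0.0046, giving log Q = −2.337.
By the Nernst equation, E = +0.510 − (0.0592/2)·(−2.337) = +0.579 V.

+0.579 V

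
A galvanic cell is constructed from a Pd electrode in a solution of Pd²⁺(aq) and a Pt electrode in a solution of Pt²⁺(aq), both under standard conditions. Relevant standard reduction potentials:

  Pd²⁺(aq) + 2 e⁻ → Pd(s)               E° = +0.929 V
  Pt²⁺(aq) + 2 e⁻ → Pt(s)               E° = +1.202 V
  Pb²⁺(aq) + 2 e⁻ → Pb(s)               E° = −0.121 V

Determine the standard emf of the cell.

The Pt²⁺/Pt couple has the higher E°, so Pt ion is reduced (cathode) and Pd is oxidized (anode).
E°cell = E°(cathode) − E°(anode) = +1.202 − (+0.929) = +0.273 V.

+0.273 V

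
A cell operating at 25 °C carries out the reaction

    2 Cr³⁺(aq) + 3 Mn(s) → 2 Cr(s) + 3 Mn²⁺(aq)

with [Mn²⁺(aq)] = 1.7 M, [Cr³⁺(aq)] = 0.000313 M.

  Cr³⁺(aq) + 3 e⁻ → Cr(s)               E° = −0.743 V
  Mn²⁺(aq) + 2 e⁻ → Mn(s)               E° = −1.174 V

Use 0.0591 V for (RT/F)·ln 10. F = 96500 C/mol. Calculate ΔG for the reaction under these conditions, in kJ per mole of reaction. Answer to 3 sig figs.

The standard cell potential is −0.743 − (−1.174) = +0.431 V, with n = 6 electrons in the balanced equation.
The reaction quotient is [Mn²⁺(aq)]^3 / [Cr³⁺(aq)]^2 = 5.01×10^7; by Nernst, E = +0.431 − (0.0591/6)(7.700) = +0.3552 V.
Finally ΔG = −nFE = −(6)(96500 C/mol)(+0.3552 V) = −206 kJ/mol.

−206 kJ/mol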